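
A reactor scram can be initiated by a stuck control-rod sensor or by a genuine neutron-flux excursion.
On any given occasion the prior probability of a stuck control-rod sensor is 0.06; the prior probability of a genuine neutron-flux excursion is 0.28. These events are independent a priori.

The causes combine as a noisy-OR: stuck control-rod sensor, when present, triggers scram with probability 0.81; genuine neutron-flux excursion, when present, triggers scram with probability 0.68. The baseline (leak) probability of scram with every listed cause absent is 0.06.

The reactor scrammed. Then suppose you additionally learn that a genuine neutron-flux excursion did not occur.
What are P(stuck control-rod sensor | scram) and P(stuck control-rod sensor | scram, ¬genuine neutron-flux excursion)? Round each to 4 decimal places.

Under noisy-OR, P(scram | causes) = 1 − (1−0.06)·∏(1−qᵢ) over the active causes.
By total probability over the 4 (stuck control-rod sensor, genuine neutron-flux excursion) configurations:
  P(scram) = 0.06·0.94·0.72 + 0.6992·0.94·0.28 + 0.8214·0.06·0.72 + 0.942848·0.06·0.28
        = 0.040608 + 0.184029 + 0.035484 + 0.015840 = 0.275961
Keeping only the stuck control-rod sensor-present terms gives 0.051324, so
  P(stuck control-rod sensor | scram) = 0.051324 / 0.275961 ≈ 0.1860

Now also conditioning on genuine neutron-flux excursion≠true:
P(scram | ¬genuine neutron-flux excursion) = 0.06×0.94 + 0.8214×0.06 = 0.056400 + 0.049284 = 0.105684
Of this, 0.049284 comes from 0.8214×0.06 (the stuck control-rod sensor=true cases).
Hence the posterior is 0.049284/0.105684 ≈ 0.4663.

P(stuck control-rod sensor | scram) ≈ 0.1860; P(stuck control-rod sensor | scram, ¬genuine neutron-flux excursion) ≈ 0.4663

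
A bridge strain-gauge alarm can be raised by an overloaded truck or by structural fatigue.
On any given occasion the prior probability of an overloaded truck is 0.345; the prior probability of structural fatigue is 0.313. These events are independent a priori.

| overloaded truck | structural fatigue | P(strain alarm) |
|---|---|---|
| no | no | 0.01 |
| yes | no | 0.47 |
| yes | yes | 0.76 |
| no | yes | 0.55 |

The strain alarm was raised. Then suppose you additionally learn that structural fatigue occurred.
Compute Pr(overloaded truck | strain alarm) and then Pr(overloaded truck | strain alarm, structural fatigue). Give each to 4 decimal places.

P(strain alarm) = 0.01·0.655·0.687 + 0.55·0.655·0.313 + 0.47·0.345·0.687 + 0.76·0.345·0.313 = 0.004500 + 0.112758 + 0.111397 + 0.082069 = 0.310724
Restricting to configurations with overloaded truck present: 0.111397 + 0.082069 = 0.193466.
Hence the posterior is 0.193466/0.310724 ≈ 0.6226.

Now also conditioning on structural fatigue=true:
Numerator (weight on configurations with overloaded truck): 0.76*0.345 = 0.262200
Denominator P(strain alarm | structural fatigue): 0.55*0.655 + 0.76*0.345 = 0.622450
Posterior = 0.262200 / 0.622450 ≈ 0.4212
This is intercausal reasoning (explaining away): once structural fatigue accounts for the strain alarm, overloaded truck becomes less likely.

Pr(overloaded truck | strain alarm) ≈ 0.6226; Pr(overloaded truck | strain alarm, structural fatigue) ≈ 0.4212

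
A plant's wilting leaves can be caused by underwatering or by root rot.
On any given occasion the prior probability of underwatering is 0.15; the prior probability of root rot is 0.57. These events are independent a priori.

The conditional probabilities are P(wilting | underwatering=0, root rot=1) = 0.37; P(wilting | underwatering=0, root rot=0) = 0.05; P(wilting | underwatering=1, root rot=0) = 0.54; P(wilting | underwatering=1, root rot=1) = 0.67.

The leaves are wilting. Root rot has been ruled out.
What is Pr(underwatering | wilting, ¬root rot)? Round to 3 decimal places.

Pr(underwatering | wilting, ¬root rot) ≈ 0.656

Enumerate both values of underwatering and weight by the priors:
  P(wilting | ¬root rot) = 0.05×0.85 + 0.54×0.15
        = 0.042500 + 0.081000 = 0.123500
Configurations with underwatering contribute 0.081000, so
  P(underwatering | wilting, ¬root rot) = 0.081000 / 0.123500 ≈ 0.656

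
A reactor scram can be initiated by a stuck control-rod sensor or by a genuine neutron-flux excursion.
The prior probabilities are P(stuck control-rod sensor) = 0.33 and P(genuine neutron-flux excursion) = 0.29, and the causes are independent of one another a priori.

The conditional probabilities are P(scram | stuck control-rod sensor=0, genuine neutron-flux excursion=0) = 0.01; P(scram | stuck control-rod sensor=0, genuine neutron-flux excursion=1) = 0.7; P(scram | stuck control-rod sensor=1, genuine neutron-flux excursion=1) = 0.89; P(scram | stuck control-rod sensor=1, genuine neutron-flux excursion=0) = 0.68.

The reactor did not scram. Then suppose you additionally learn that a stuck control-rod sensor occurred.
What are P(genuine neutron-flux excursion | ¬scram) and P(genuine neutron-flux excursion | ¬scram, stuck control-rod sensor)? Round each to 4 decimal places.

P(genuine neutron-flux excursion | ¬scram) ≈ 0.1119; P(genuine neutron-flux excursion | ¬scram, stuck control-rod sensor) ≈ 0.1231

Sum P(¬scram|·) weighted by the priors over the 4 (stuck control-rod sensor, genuine neutron-flux excursion) configurations:
  P(¬scram) = 0.99×0.67×0.71 + 0.3×0.67×0.29 + 0.32×0.33×0.71 + 0.11×0.33×0.29
        = 0.470943 + 0.058290 + 0.074976 + 0.010527 = 0.614736
Configurations with genuine neutron-flux excursion contribute 0.068817, so
  P(genuine neutron-flux excursion | ¬scram) = 0.068817 / 0.614736 ≈ 0.1119

Now also conditioning on stuck control-rod sensor=true:
Weight on genuine neutron-flux excursion=true, given the evidence: 0.11×0.29 = 0.031900
Denominator P(¬scram | stuck control-rod sensor): 0.32×0.71 + 0.11×0.29 = 0.259100
Posterior = 0.031900 / 0.259100 ≈ 0.1231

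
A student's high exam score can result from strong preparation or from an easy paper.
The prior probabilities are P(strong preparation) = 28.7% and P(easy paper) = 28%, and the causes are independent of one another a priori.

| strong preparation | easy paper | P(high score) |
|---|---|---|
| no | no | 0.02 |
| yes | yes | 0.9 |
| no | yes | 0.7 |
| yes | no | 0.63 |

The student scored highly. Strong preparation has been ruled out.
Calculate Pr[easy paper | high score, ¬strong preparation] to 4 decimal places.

For the numerator, keep only easy paper=true terms: 0.7×0.28 = 0.196000
Denominator P(high score | ¬strong preparation): 0.02×0.72 + 0.7×0.28 = 0.210400
Posterior = 0.196000 / 0.210400 ≈ 0.9316

Pr[easy paper | high score, ¬strong preparation] ≈ 0.9316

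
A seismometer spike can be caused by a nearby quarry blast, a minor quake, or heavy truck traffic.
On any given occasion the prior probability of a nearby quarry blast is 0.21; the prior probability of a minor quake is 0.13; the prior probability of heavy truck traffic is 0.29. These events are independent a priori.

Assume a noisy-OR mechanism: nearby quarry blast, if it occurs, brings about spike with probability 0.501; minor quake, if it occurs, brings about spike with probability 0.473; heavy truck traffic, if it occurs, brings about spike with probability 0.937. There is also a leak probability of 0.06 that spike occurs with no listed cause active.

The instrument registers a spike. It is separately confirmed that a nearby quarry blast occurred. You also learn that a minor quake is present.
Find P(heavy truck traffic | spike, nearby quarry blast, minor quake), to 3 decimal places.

P(heavy truck traffic | spike, nearby quarry blast, minor quake) ≈ 0.348

Under noisy-OR, P(spike | causes) = 1 − (1−0.06)·∏(1−qᵢ) over the active causes.
Numerator (weight on configurations with heavy truck traffic): 0.984427*0.29 = 0.285484
The normalizing constant is 0.752805*0.71 + 0.984427*0.29 = 0.819976
Posterior = 0.285484 / 0.819976 ≈ 0.348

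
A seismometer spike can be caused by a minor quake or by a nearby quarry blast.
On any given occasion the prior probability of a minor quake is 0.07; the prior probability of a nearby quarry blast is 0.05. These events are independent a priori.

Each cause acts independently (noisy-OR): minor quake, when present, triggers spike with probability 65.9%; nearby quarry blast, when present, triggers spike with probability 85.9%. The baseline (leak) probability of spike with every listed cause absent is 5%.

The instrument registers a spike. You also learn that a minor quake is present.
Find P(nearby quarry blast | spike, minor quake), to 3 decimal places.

Under noisy-OR, P(spike | causes) = 1 − (1−0.05)·∏(1−qᵢ) over the active causes.
Enumerate both values of nearby quarry blast and weight by the priors:
  P(spike | minor quake) = 0.67605·0.95 + 0.954323·0.05
        = 0.642247 + 0.047716 = 0.689963
Configurations with nearby quarry blast contribute 0.047716, so
  P(nearby quarry blast | spike, minor quake) = 0.047716 / 0.689963 ≈ 0.069

P(nearby quarry blast | spike, minor quake) ≈ 0.069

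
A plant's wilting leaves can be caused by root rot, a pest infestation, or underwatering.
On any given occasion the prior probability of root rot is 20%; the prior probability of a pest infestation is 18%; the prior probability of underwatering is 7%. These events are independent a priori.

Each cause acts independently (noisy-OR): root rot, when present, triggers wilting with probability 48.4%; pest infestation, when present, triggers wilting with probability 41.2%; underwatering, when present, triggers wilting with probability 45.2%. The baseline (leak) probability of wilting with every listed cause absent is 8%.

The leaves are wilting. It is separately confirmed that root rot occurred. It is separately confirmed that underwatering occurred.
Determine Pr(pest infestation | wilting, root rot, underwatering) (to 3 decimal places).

Pr(pest infestation | wilting, root rot, underwatering) ≈ 0.201

Under noisy-OR, P(wilting | causes) = 1 − (1−0.08)·∏(1−qᵢ) over the active causes.
For the numerator, keep only pest infestation=true terms: 0.847034×0.18 = 0.152466
The normalizing constant is 0.739853×0.82 + 0.847034×0.18 = 0.759145
P(pest infestation | wilting, root rot, underwatering) = 0.152466/0.759145 ≈ 0.201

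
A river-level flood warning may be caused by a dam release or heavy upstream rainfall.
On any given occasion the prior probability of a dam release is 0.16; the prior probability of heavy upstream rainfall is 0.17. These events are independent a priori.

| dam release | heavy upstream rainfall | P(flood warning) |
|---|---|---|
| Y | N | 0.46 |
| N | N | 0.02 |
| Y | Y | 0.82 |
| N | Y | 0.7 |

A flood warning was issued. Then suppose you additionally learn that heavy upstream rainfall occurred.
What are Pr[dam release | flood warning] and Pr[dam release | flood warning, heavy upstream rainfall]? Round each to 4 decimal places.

P(flood warning) = 0.02×0.84×0.83 + 0.7×0.84×0.17 + 0.46×0.16×0.83 + 0.82×0.16×0.17 = 0.013944 + 0.099960 + 0.061088 + 0.022304 = 0.197296
The dam release-present share is 0.061088 + 0.022304 = 0.083392.
So P(dam release | flood warning) = 0.083392/0.197296 ≈ 0.4227.

Now condition on the additional information:
Sum P(flood warning|·) weighted by the priors over both values of dam release:
  P(flood warning | heavy upstream rainfall) = 0.7*0.84 + 0.82*0.16
        = 0.588000 + 0.131200 = 0.719200
Configurations with dam release contribute 0.131200, so
  P(dam release | flood warning, heavy upstream rainfall) = 0.131200 / 0.719200 ≈ 0.1824

Pr[dam release | flood warning] ≈ 0.4227; Pr[dam release | flood warning, heavy upstream rainfall] ≈ 0.1824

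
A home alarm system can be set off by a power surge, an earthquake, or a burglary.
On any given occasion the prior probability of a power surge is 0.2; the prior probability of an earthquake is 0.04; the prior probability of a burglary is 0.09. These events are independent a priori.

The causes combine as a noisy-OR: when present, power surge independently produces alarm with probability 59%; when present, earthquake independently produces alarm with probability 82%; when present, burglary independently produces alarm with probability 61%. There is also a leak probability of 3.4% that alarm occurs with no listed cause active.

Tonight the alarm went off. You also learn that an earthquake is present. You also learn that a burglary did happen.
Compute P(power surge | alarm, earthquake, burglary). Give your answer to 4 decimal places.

Under noisy-OR, P(alarm | causes) = 1 − (1−0.034)·∏(1−qᵢ) over the active causes.
P(alarm | earthquake, burglary) = 0.932187·0.8 + 0.972197·0.2 = 0.745750 + 0.194439 = 0.940189
The power surge-present share is 0.972197·0.2 = 0.194439.
Hence the posterior is 0.194439/0.940189 ≈ 0.2068.

P(power surge | alarm, earthquake, burglary) ≈ 0.2068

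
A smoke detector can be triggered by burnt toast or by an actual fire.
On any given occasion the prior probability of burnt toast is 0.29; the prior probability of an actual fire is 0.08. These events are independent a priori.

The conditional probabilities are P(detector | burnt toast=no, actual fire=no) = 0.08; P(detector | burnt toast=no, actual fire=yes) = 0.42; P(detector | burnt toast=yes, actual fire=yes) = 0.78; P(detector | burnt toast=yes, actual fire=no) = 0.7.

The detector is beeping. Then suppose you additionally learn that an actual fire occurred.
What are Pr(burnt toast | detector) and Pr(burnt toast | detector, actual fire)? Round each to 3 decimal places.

By total probability over the 4 (burnt toast, actual fire) configurations:
  P(detector) = 0.08·0.71·0.92 + 0.42·0.71·0.08 + 0.7·0.29·0.92 + 0.78·0.29·0.08
        = 0.052256 + 0.023856 + 0.186760 + 0.018096 = 0.280968
Configurations with burnt toast contribute 0.204856, so
  P(burnt toast | detector) = 0.204856 / 0.280968 ≈ 0.729

Now condition on the additional information:
P(detector | actual fire) = 0.42×0.71 + 0.78×0.29 = 0.298200 + 0.226200 = 0.524400
Restricting to configurations with burnt toast present: 0.78×0.29 = 0.226200.
Hence the posterior is 0.226200/0.524400 ≈ 0.431.
This is intercausal reasoning (explaining away): once actual fire accounts for the detector, burnt toast becomes less likely.

Pr(burnt toast | detector) ≈ 0.729; Pr(burnt toast | detector, actual fire) ≈ 0.431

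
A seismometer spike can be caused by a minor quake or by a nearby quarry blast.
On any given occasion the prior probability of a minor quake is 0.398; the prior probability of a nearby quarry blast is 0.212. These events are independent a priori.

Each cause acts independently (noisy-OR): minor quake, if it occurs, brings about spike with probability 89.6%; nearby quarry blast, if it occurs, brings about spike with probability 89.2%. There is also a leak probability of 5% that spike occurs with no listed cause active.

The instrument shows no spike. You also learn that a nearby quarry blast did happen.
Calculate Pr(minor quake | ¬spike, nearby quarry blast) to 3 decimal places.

Pr(minor quake | ¬spike, nearby quarry blast) ≈ 0.064

Under noisy-OR, P(spike | causes) = 1 − (1−0.05)·∏(1−qᵢ) over the active causes.
P(¬spike | nearby quarry blast) = 0.1026*0.602 + 0.01067*0.398 = 0.061765 + 0.004247 = 0.066012
Restricting to configurations with minor quake present: 0.01067*0.398 = 0.004247.
So P(minor quake | ¬spike, nearby quarry blast) = 0.004247/0.066012 ≈ 0.064.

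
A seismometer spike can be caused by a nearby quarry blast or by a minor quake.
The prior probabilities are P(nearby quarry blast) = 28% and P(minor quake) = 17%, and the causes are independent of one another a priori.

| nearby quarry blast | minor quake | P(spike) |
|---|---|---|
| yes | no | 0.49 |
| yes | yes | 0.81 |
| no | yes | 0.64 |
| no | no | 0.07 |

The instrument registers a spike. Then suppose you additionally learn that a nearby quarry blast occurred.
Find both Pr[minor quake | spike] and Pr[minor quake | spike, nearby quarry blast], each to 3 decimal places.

Pr[minor quake | spike] ≈ 0.429; Pr[minor quake | spike, nearby quarry blast] ≈ 0.253

By total probability over the 4 (nearby quarry blast, minor quake) configurations:
  P(spike) = 0.07*0.72*0.83 + 0.64*0.72*0.17 + 0.49*0.28*0.83 + 0.81*0.28*0.17
        = 0.041832 + 0.078336 + 0.113876 + 0.038556 = 0.272600
Configurations with minor quake contribute 0.116892, so
  P(minor quake | spike) = 0.116892 / 0.272600 ≈ 0.429

With the extra evidence:
P(spike | nearby quarry blast) = 0.49*0.83 + 0.81*0.17 = 0.406700 + 0.137700 = 0.544400
The minor quake-present share is 0.81*0.17 = 0.137700.
Hence the posterior is 0.137700/0.544400 ≈ 0.253.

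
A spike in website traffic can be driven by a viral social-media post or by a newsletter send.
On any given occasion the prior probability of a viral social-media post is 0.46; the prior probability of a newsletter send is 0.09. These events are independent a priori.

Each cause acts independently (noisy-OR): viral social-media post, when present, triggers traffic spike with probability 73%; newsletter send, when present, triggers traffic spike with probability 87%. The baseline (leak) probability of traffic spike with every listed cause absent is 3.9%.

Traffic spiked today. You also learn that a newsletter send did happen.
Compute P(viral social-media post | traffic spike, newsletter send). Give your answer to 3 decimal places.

P(viral social-media post | traffic spike, newsletter send) ≈ 0.485

Under noisy-OR, P(traffic spike | causes) = 1 − (1−0.039)·∏(1−qᵢ) over the active causes.
Sum P(traffic spike|·) weighted by the priors over both values of viral social-media post:
  P(traffic spike | newsletter send) = 0.87507·0.54 + 0.966269·0.46
        = 0.472538 + 0.444484 = 0.917022
Keeping only the viral social-media post-present terms gives 0.444484, so
  P(viral social-media post | traffic spike, newsletter send) = 0.444484 / 0.917022 ≈ 0.485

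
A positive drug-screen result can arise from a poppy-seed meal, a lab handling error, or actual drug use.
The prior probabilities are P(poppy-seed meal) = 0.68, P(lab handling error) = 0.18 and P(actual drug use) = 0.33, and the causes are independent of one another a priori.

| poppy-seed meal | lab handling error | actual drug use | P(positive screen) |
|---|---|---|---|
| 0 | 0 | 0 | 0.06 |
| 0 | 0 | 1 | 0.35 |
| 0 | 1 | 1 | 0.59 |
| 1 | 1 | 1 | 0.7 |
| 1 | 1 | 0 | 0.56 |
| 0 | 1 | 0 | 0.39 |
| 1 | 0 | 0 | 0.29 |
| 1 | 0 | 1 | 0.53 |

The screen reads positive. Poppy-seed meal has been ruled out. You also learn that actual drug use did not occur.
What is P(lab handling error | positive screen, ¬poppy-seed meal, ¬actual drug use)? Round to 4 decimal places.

Sum P(positive screen|·) weighted by the priors over both values of lab handling error:
  P(positive screen | ¬poppy-seed meal, ¬actual drug use) = 0.06·0.82 + 0.39·0.18
        = 0.049200 + 0.070200 = 0.119400
Keeping only the lab handling error-present terms gives 0.070200, so
  P(lab handling error | positive screen, ¬poppy-seed meal, ¬actual drug use) = 0.070200 / 0.119400 ≈ 0.5879

P(lab handling error | positive screen, ¬poppy-seed meal, ¬actual drug use) ≈ 0.5879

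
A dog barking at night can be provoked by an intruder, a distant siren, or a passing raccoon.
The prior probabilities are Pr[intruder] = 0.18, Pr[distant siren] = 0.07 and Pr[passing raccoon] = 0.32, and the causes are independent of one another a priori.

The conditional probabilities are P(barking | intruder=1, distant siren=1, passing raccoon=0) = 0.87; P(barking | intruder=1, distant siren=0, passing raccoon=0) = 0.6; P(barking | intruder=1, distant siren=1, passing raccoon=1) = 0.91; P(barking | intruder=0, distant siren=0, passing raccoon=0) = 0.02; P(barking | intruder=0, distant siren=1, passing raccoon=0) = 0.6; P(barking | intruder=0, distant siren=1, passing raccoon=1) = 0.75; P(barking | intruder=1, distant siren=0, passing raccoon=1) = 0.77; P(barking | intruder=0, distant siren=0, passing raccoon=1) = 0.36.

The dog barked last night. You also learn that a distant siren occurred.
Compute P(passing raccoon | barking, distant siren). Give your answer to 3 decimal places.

For the numerator, keep only passing raccoon=true terms: 0.196800 + 0.052416 = 0.249216
The normalizing constant is 0.6×0.82×0.68 + 0.75×0.82×0.32 + 0.87×0.18×0.68 + 0.91×0.18×0.32 = 0.690264
Posterior = 0.249216 / 0.690264 ≈ 0.361

P(passing raccoon | barking, distant siren) ≈ 0.361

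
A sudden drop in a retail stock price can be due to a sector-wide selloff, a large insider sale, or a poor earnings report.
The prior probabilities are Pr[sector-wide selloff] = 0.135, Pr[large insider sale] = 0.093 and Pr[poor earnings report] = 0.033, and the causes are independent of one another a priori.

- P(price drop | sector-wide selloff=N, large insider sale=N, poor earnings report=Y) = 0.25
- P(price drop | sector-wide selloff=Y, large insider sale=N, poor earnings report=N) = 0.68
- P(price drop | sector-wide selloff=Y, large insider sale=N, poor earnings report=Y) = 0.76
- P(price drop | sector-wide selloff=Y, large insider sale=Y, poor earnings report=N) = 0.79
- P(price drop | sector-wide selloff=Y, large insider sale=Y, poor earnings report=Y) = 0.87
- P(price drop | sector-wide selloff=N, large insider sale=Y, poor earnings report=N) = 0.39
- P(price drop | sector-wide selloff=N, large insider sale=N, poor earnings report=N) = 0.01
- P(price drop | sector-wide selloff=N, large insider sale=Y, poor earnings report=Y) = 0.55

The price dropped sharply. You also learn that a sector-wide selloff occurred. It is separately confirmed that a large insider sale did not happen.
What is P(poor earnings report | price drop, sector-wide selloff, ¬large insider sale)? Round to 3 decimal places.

Sum P(price drop|·) weighted by the priors over both values of poor earnings report:
  P(price drop | sector-wide selloff, ¬large insider sale) = 0.68·0.967 + 0.76·0.033
        = 0.657560 + 0.025080 = 0.682640
Configurations with poor earnings report contribute 0.025080, so
  P(poor earnings report | price drop, sector-wide selloff, ¬large insider sale) = 0.025080 / 0.682640 ≈ 0.037

P(poor earnings report | price drop, sector-wide selloff, ¬large insider sale) ≈ 0.037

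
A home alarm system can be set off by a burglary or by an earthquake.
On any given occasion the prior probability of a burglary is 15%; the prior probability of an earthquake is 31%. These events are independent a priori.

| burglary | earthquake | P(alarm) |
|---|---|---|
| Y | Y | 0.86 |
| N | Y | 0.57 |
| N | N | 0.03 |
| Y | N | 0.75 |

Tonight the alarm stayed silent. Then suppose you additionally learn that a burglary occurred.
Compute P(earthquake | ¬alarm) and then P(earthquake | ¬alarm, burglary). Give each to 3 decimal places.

P(earthquake | ¬alarm) ≈ 0.168; P(earthquake | ¬alarm, burglary) ≈ 0.201

Sum P(¬alarm|·) weighted by the priors over the 4 (burglary, earthquake) configurations:
  P(¬alarm) = 0.97×0.85×0.69 + 0.43×0.85×0.31 + 0.25×0.15×0.69 + 0.14×0.15×0.31
        = 0.568905 + 0.113305 + 0.025875 + 0.006510 = 0.714595
The terms with earthquake present sum to 0.119815, so
  P(earthquake | ¬alarm) = 0.119815 / 0.714595 ≈ 0.168

Now also conditioning on burglary=true:
P(¬alarm | burglary) = 0.25×0.69 + 0.14×0.31 = 0.172500 + 0.043400 = 0.215900
Restricting to configurations with earthquake present: 0.14×0.31 = 0.043400.
Hence the posterior is 0.043400/0.215900 ≈ 0.201.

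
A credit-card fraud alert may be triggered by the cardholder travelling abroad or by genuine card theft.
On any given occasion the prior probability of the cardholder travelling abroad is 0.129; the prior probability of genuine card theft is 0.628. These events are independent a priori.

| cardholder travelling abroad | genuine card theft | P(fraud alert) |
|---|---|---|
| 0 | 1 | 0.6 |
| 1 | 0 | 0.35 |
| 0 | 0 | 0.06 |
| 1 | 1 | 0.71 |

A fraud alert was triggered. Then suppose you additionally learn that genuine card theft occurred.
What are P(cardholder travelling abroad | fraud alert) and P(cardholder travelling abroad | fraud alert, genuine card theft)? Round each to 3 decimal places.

For the numerator, keep only cardholder travelling abroad=true terms: 0.016796 + 0.057519 = 0.074315
Normalizer over all consistent configurations: 0.06×0.871×0.372 + 0.6×0.871×0.628 + 0.35×0.129×0.372 + 0.71×0.129×0.628 = 0.421949
Posterior = 0.074315 / 0.421949 ≈ 0.176

Now also conditioning on genuine card theft=true:
By total probability over both values of cardholder travelling abroad:
  P(fraud alert | genuine card theft) = 0.6*0.871 + 0.71*0.129
        = 0.522600 + 0.091590 = 0.614190
Keeping only the cardholder travelling abroad-present terms gives 0.091590, so
  P(cardholder travelling abroad | fraud alert, genuine card theft) = 0.091590 / 0.614190 ≈ 0.149

P(cardholder travelling abroad | fraud alert) ≈ 0.176; P(cardholder travelling abroad | fraud alert, genuine card theft) ≈ 0.149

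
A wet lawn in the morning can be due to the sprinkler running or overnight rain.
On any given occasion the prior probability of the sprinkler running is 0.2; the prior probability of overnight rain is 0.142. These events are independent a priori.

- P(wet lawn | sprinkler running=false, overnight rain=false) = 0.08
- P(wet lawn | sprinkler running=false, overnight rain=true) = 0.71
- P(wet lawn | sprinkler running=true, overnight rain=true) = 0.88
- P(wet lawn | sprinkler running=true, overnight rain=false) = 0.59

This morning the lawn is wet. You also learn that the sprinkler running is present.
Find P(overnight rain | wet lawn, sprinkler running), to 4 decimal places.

P(overnight rain | wet lawn, sprinkler running) ≈ 0.1980

P(wet lawn | sprinkler running) = 0.59·0.858 + 0.88·0.142 = 0.506220 + 0.124960 = 0.631180
Of this, 0.124960 comes from 0.88·0.142 (the overnight rain=true cases).
P(overnight rain | wet lawn, sprinkler running) = 0.124960 / 0.631180 ≈ 0.1980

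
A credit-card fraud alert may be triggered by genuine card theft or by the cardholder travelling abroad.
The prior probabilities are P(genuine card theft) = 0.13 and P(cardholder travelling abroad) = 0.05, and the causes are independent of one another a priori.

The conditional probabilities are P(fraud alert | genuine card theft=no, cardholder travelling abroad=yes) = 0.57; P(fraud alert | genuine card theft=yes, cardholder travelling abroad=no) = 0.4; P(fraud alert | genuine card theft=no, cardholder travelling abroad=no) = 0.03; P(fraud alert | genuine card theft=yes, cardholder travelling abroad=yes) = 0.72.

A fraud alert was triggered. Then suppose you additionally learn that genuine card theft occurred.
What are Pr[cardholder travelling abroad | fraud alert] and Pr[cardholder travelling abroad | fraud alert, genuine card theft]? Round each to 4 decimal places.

Sum P(fraud alert|·) weighted by the priors over the 4 (genuine card theft, cardholder travelling abroad) configurations:
  P(fraud alert) = 0.03·0.87·0.95 + 0.57·0.87·0.05 + 0.4·0.13·0.95 + 0.72·0.13·0.05
        = 0.024795 + 0.024795 + 0.049400 + 0.004680 = 0.103670
Keeping only the cardholder travelling abroad-present terms gives 0.029475, so
  P(cardholder travelling abroad | fraud alert) = 0.029475 / 0.103670 ≈ 0.2843

Now condition on the additional information:
By total probability over both values of cardholder travelling abroad:
  P(fraud alert | genuine card theft) = 0.4×0.95 + 0.72×0.05
        = 0.380000 + 0.036000 = 0.416000
Configurations with cardholder travelling abroad contribute 0.036000, so
  P(cardholder travelling abroad | fraud alert, genuine card theft) = 0.036000 / 0.416000 ≈ 0.0865
Conditioning on genuine card theft lowers the posterior on cardholder travelling abroad: the classic explaining-away effect in a common-effect structure.

Pr[cardholder travelling abroad | fraud alert] ≈ 0.2843; Pr[cardholder travelling abroad | fraud alert, genuine card theft] ≈ 0.0865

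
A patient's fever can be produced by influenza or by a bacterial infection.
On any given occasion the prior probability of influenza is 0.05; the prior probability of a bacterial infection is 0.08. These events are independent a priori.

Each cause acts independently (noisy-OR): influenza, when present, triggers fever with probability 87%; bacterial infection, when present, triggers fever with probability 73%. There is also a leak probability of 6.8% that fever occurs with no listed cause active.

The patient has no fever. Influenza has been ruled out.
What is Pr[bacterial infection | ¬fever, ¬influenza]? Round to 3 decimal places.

Under noisy-OR, P(fever | causes) = 1 − (1−0.068)·∏(1−qᵢ) over the active causes.
By total probability over both values of bacterial infection:
  P(¬fever | ¬influenza) = 0.932×0.92 + 0.25164×0.08
        = 0.857440 + 0.020131 = 0.877571
Configurations with bacterial infection contribute 0.020131, so
  P(bacterial infection | ¬fever, ¬influenza) = 0.020131 / 0.877571 ≈ 0.023

Pr[bacterial infection | ¬fever, ¬influenza] ≈ 0.023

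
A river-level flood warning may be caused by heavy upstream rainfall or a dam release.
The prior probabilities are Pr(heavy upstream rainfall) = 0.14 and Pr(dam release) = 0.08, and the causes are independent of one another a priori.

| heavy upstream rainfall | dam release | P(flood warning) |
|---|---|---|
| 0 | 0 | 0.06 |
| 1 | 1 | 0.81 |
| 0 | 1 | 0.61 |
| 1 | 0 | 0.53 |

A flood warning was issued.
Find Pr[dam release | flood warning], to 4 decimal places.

Enumerate the 4 (heavy upstream rainfall, dam release) configurations and weight by the priors:
  P(flood warning) = 0.06×0.86×0.92 + 0.61×0.86×0.08 + 0.53×0.14×0.92 + 0.81×0.14×0.08
        = 0.047472 + 0.041968 + 0.068264 + 0.009072 = 0.166776
The terms with dam release present sum to 0.051040, so
  P(dam release | flood warning) = 0.051040 / 0.166776 ≈ 0.3060

Pr[dam release | flood warning] ≈ 0.3060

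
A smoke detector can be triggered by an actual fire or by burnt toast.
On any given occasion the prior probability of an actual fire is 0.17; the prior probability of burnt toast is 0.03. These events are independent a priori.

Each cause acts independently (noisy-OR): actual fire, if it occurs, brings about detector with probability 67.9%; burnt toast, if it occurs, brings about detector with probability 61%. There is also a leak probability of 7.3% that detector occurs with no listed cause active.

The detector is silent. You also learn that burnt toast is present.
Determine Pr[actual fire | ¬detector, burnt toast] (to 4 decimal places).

Under noisy-OR, P(detector | causes) = 1 − (1−0.073)·∏(1−qᵢ) over the active causes.
By total probability over both values of actual fire:
  P(¬detector | burnt toast) = 0.36153*0.83 + 0.116051*0.17
        = 0.300070 + 0.019729 = 0.319799
Configurations with actual fire contribute 0.019729, so
  P(actual fire | ¬detector, burnt toast) = 0.019729 / 0.319799 ≈ 0.0617

Pr[actual fire | ¬detector, burnt toast] ≈ 0.0617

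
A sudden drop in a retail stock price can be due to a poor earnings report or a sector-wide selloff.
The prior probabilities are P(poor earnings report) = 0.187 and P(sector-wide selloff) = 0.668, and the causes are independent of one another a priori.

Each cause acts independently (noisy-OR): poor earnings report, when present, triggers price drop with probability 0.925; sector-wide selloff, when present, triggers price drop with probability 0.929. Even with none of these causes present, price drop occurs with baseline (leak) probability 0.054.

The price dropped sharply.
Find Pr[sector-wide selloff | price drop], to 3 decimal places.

Pr[sector-wide selloff | price drop] ≈ 0.897

Under noisy-OR, P(price drop | causes) = 1 − (1−0.054)·∏(1−qᵢ) over the active causes.
P(price drop) = 0.054×0.813×0.332 + 0.932834×0.813×0.668 + 0.92905×0.187×0.332 + 0.994963×0.187×0.668 = 0.014575 + 0.506607 + 0.057679 + 0.124287 = 0.703148
Of this, 0.630894 comes from 0.506607 + 0.124287 (the sector-wide selloff=true cases).
P(sector-wide selloff | price drop) = 0.630894 / 0.703148 ≈ 0.897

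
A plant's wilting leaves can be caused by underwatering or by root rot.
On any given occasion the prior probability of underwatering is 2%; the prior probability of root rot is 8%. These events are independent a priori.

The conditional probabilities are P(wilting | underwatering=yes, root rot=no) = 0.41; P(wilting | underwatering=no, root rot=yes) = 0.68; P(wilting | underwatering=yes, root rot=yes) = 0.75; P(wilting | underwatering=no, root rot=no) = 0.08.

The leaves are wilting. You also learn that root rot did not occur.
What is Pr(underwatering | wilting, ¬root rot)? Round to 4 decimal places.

For the numerator, keep only underwatering=true terms: 0.41*0.02 = 0.008200
Normalizer over all consistent configurations: 0.08*0.98 + 0.41*0.02 = 0.086600
P(underwatering | wilting, ¬root rot) = 0.008200/0.086600 ≈ 0.0947

Pr(underwatering | wilting, ¬root rot) ≈ 0.0947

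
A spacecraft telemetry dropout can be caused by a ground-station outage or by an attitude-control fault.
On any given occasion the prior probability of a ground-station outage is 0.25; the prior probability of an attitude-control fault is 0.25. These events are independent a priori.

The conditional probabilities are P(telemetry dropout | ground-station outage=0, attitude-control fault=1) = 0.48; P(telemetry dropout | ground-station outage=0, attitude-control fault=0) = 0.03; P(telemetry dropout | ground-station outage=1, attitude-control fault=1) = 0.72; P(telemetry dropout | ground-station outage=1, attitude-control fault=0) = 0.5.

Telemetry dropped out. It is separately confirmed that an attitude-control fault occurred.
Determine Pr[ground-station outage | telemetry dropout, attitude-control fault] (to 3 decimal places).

Pr[ground-station outage | telemetry dropout, attitude-control fault] ≈ 0.333

Sum P(telemetry dropout|·) weighted by the priors over both values of ground-station outage:
  P(telemetry dropout | attitude-control fault) = 0.48×0.75 + 0.72×0.25
        = 0.360000 + 0.180000 = 0.540000
Configurations with ground-station outage contribute 0.180000, so
  P(ground-station outage | telemetry dropout, attitude-control fault) = 0.180000 / 0.540000 ≈ 0.333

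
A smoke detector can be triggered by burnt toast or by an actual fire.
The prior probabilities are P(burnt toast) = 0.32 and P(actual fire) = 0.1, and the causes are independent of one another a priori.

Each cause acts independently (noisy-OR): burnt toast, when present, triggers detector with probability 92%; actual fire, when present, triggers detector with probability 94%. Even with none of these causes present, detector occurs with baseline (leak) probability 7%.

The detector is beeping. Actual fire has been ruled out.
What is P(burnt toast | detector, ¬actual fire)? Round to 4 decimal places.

P(burnt toast | detector, ¬actual fire) ≈ 0.8615

Under noisy-OR, P(detector | causes) = 1 − (1−0.07)·∏(1−qᵢ) over the active causes.
P(detector | ¬actual fire) = 0.07*0.68 + 0.9256*0.32 = 0.047600 + 0.296192 = 0.343792
The burnt toast-present share is 0.9256*0.32 = 0.296192.
P(burnt toast | detector, ¬actual fire) = 0.296192 / 0.343792 ≈ 0.8615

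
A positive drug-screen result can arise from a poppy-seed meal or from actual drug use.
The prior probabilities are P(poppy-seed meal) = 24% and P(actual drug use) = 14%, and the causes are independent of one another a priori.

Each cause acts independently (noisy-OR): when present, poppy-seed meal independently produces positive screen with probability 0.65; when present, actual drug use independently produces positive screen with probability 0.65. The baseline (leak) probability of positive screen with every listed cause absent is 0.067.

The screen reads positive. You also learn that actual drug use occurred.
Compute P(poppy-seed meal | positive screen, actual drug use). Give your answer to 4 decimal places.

Under noisy-OR, P(positive screen | causes) = 1 − (1−0.067)·∏(1−qᵢ) over the active causes.
Enumerate both values of poppy-seed meal and weight by the priors:
  P(positive screen | actual drug use) = 0.67345*0.76 + 0.885707*0.24
        = 0.511822 + 0.212570 = 0.724392
Keeping only the poppy-seed meal-present terms gives 0.212570, so
  P(poppy-seed meal | positive screen, actual drug use) = 0.212570 / 0.724392 ≈ 0.2934

P(poppy-seed meal | positive screen, actual drug use) ≈ 0.2934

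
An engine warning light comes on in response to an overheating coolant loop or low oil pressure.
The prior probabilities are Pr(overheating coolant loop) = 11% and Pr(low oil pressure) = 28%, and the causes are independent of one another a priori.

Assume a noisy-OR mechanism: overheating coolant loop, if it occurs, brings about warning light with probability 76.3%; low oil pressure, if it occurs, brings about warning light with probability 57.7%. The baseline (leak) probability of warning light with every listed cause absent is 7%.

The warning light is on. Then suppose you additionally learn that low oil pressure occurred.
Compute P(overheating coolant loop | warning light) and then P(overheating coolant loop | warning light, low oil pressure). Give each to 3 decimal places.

Under noisy-OR, P(warning light | causes) = 1 − (1−0.07)·∏(1−qᵢ) over the active causes.
Weight on overheating coolant loop=true, given the evidence: 0.061744 + 0.027928 = 0.089672
The normalizing constant is 0.07*0.89*0.72 + 0.60661*0.89*0.28 + 0.77959*0.11*0.72 + 0.906767*0.11*0.28 = 0.285695
Posterior = 0.089672 / 0.285695 ≈ 0.314

Now condition on the additional information:
P(warning light | low oil pressure) = 0.60661*0.89 + 0.906767*0.11 = 0.539883 + 0.099744 = 0.639627
Of this, 0.099744 comes from 0.906767*0.11 (the overheating coolant loop=true cases).
P(overheating coolant loop | warning light, low oil pressure) = 0.099744 / 0.639627 ≈ 0.156
Conditioning on low oil pressure lowers the posterior on overheating coolant loop: the classic explaining-away effect in a common-effect structure.

P(overheating coolant loop | warning light) ≈ 0.314; P(overheating coolant loop | warning light, low oil pressure) ≈ 0.156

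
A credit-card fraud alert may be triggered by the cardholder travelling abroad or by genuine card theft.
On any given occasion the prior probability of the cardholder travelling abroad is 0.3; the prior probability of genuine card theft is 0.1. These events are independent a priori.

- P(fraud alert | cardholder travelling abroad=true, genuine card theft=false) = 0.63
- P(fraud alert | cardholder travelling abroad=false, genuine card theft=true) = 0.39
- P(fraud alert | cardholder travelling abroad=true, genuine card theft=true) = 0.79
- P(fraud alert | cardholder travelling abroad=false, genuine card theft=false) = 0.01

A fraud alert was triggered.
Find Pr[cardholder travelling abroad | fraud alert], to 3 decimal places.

For the numerator, keep only cardholder travelling abroad=true terms: 0.170100 + 0.023700 = 0.193800
Normalizer over all consistent configurations: 0.01*0.7*0.9 + 0.39*0.7*0.1 + 0.63*0.3*0.9 + 0.79*0.3*0.1 = 0.227400
Posterior = 0.193800 / 0.227400 ≈ 0.852

Pr[cardholder travelling abroad | fraud alert] ≈ 0.852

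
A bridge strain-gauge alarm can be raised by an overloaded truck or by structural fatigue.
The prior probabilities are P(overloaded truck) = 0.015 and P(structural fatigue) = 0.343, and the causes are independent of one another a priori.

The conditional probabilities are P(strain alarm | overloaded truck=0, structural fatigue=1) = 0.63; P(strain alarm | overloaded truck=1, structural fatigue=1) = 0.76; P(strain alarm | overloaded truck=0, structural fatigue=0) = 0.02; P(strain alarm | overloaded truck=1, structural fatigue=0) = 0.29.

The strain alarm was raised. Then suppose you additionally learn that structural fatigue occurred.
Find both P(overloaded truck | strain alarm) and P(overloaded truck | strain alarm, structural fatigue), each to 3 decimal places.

P(overloaded truck | strain alarm) ≈ 0.029; P(overloaded truck | strain alarm, structural fatigue) ≈ 0.018

Numerator (weight on configurations with overloaded truck): 0.002858 + 0.003910 = 0.006768
Normalizer over all consistent configurations: 0.02×0.985×0.657 + 0.63×0.985×0.343 + 0.29×0.015×0.657 + 0.76×0.015×0.343 = 0.232560
P(overloaded truck | strain alarm) = 0.006768/0.232560 ≈ 0.029

Now also conditioning on structural fatigue=true:
For the numerator, keep only overloaded truck=true terms: 0.76×0.015 = 0.011400
Normalizer over all consistent configurations: 0.63×0.985 + 0.76×0.015 = 0.631950
P(overloaded truck | strain alarm, structural fatigue) = 0.011400/0.631950 ≈ 0.018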